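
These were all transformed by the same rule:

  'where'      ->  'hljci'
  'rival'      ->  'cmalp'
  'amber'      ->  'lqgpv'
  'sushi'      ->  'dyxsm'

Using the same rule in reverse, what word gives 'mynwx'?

built

A repeating key of period 3 is used — shifts +11, +4, +5 over and over.
Decoding mynwx: m−11=b, y−4=u, n−5=i, w−11=l, x−4=t.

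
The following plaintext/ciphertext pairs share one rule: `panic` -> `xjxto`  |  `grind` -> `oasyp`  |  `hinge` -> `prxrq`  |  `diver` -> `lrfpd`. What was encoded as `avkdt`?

In panic: p→x is +8, a→j is +9, n→x is +10, i→t is +11 — the shift increases by 1 each position. The shift increases by 1 at each position, starting from +8: 8, 9, 10, ….
Undoing it on avkdt: a−8=s, v−9=m, k−10=a, d−11=s, t−12=h.

smash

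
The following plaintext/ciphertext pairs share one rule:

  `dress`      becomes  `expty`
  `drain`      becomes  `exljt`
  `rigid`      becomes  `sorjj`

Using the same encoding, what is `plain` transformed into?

qrljt

It's a Vigenère-style cipher with numeric key [1,6,11]: position i shifts by key[i mod 3].
Applying it to plain: p+1=q, l+6=r, a+11=l, i+1=j, n+6=t.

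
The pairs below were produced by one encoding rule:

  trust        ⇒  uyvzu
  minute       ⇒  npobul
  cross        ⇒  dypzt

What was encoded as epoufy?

dinner

Shifts by position in trust: pos 0: t→u (+1), pos 1: r→y (+7), pos 2: u→v (+1), pos 3: s→z (+7) — repeating every 2. It's a Vigenère-style cipher with numeric key [1,7]: position i shifts by key[i mod 2].
Decoding epoufy: e−1=d, p−7=i, o−1=n, u−7=n, f−1=e, y−7=r.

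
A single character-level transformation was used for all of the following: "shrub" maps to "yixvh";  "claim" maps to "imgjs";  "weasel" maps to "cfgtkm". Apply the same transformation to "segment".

yfmnkoz

It's a Vigenère-style cipher with numeric key [6,1]: position i shifts by key[i mod 2].
Applying it to segment: s+6=y, e+1=f, g+6=m, m+1=n, e+6=k, n+1=o, t+6=z.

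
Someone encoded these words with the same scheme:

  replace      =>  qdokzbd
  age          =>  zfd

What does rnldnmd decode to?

someone

Each letter is shifted forward by 25 in the alphabet (a Caesar shift of +25).
Undoing it on rnldnmd: r−25=s, n−25=o, l−25=m, d−25=e, n−25=o, m−25=n, d−25=e.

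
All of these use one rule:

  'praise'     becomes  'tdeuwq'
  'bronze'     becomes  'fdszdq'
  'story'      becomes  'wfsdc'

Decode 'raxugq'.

Shifts by position in praise: pos 0: p→t (+4), pos 1: r→d (+12), pos 2: a→e (+4), pos 3: i→u (+12) — repeating every 2. It's a Vigenère-style cipher with numeric key [4,12]: position i shifts by key[i mod 2].
Undoing it on raxugq: r−4=n, a−12=o, x−4=t, u−12=i, g−4=c, q−12=e.

notice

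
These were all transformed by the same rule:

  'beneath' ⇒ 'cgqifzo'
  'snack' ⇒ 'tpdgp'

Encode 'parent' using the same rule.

In beneath: b→c is +1, e→g is +2, n→q is +3, e→i is +4 — the shift increases by 1 each position. Each letter shifts forward by (position + 1), i.e. 1, 2, 3, … — the shift grows by one for each successive letter.
Applying it to parent: p+1=q, a+2=c, r+3=u, e+4=i, n+5=s, t+6=z.

qcuisz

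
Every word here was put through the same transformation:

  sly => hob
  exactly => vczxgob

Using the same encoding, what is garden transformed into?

Each pair mirrors across the alphabet (s↔h, l↔o, y↔b): positions sum to 25. Letters are reflected about the middle of the alphabet (position → 25−position): Atbash.
For garden: g↔t, a↔z, r↔i, d↔w, e↔v, n↔m.

tziwvm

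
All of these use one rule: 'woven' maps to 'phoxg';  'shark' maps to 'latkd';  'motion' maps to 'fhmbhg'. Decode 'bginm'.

input

Every letter moves 19 places later in the alphabet, wrapping around z→a.
Undoing it on bginm: b−19=i, g−19=n, i−19=p, n−19=u, m−19=t.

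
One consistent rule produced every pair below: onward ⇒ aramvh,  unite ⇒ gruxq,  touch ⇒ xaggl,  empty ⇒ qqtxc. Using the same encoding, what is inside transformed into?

urwuhq

The rule splits by letter class: vowels +12, consonants +4.
For inside: i(vowel)+12=u, n(cons)+4=r, s(cons)+4=w, i(vowel)+12=u, d(cons)+4=h, e(vowel)+12=q.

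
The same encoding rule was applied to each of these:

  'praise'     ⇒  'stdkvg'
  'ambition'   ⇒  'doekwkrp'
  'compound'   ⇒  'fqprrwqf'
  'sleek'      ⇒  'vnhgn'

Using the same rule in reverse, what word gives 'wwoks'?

tulip

Shifts by position in praise: pos 0: p→s (+3), pos 1: r→t (+2), pos 2: a→d (+3), pos 3: i→k (+2) — repeating every 2. The shifts repeat in a cycle of length 2: positions 0,1,… shift by +3, +2, then the pattern repeats.
Decoding wwoks: w−3=t, w−2=u, o−3=l, k−2=i, s−3=p.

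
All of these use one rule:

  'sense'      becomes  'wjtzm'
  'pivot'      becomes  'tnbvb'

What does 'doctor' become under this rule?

htiawa

In sense: s→w is +4, e→j is +5, n→t is +6, s→z is +7 — the shift increases by 1 each position. Letter i (0-indexed) is shifted by i+4, so successive shifts are 4, 5, 6, ….
Applying it to doctor: d+4=h, o+5=t, c+6=i, t+7=a, o+8=w, r+9=a.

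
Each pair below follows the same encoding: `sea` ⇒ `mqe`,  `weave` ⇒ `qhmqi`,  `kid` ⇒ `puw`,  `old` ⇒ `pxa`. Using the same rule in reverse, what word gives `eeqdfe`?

stress

The output letters match the input read backwards, each shifted +12: sea reversed is aes. Two steps: reverse the string, then apply a Caesar shift of +12.
Decoding eeqdfe: shift back: e−12=s, e−12=s, q−12=e, d−12=r, f−12=t, e−12=s → sserts; then reverse → stress.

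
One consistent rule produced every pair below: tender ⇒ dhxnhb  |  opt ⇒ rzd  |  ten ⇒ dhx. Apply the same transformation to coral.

mrbdv

The shift depends on letter class: consonant t→d is +10, but vowel e→h is +3. The rule splits by letter class: vowels +3, consonants +10.
Applying it to coral: c(cons)+10=m, o(vowel)+3=r, r(cons)+10=b, a(vowel)+3=d, l(cons)+10=v.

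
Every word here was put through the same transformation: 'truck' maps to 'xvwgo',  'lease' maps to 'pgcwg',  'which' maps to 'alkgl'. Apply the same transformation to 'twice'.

The shift depends on letter class: consonant t→x is +4, but vowel u→w is +2. Two shifts are in play — +2 for a/e/i/o/u, +4 for every other letter.
Applying it to twice: t(cons)+4=x, w(cons)+4=a, i(vowel)+2=k, c(cons)+4=g, e(vowel)+2=g.

xakgg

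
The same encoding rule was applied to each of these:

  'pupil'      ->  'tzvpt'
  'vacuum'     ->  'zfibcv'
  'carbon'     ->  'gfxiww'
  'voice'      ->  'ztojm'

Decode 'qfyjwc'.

mascot

In pupil: p→t is +4, u→z is +5, p→v is +6, i→p is +7 — the shift increases by 1 each position. Each letter shifts forward by (position + 4), i.e. 4, 5, 6, … — the shift grows by one for each successive letter.
Reversing it on qfyjwc: q−4=m, f−5=a, y−6=s, j−7=c, w−8=o, c−9=t.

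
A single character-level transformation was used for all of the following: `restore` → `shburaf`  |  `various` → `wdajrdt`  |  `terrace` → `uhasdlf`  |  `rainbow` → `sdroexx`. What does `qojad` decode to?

plaza

Shifts by position in restore: pos 0: r→s (+1), pos 1: e→h (+3), pos 2: s→b (+9), pos 3: t→u (+1), pos 4: o→r (+3), pos 5: r→a (+9) — repeating every 3. The shifts repeat in a cycle of length 3: positions 0,1,… shift by +1, +3, +9, then the pattern repeats.
Reversing it on qojad: q−1=p, o−3=l, j−9=a, a−1=z, d−3=a.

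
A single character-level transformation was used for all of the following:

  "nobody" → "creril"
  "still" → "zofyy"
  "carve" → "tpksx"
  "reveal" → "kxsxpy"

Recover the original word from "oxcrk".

n(13)→c(2) and o(14)→r(17) fit y≡15x+15 (mod 26); the inverse of 15 mod 26 is 7. Each letter's alphabet position (a=0..z=25) is mapped through 15·x+15 mod 26 — an affine cipher.
Decoding oxcrk: o(14)→7·(14−15)≡19=t; x(23)→7·(23−15)≡4=e; c(2)→7·(2−15)≡13=n; r(17)→7·(17−15)≡14=o; k(10)→7·(10−15)≡17=r (all mod 26).

tenor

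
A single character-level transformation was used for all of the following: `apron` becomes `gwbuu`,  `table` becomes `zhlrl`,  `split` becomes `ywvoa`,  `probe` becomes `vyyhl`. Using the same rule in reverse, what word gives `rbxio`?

lunch

Shifts by position in apron: pos 0: a→g (+6), pos 1: p→w (+7), pos 2: r→b (+10), pos 3: o→u (+6), pos 4: n→u (+7) — repeating every 3. The shifts repeat in a cycle of length 3: positions 0,1,… shift by +6, +7, +10, then the pattern repeats.
Undoing it on rbxio: r−6=l, b−7=u, x−10=n, i−6=c, o−7=h.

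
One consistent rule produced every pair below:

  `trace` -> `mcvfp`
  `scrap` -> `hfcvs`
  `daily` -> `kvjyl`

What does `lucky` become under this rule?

t(19)→m(12) and r(17)→c(2) fit y≡5x+21 (mod 26); the inverse of 5 mod 26 is 21. Each letter's alphabet position (a=0..z=25) is mapped through 5·x+21 mod 26 — an affine cipher.
On lucky: l(11)→5·11+21≡24=y; u(20)→5·20+21≡17=r; c(2)→5·2+21≡5=f; k(10)→5·10+21≡19=t; y(24)→5·24+21≡11=l (all mod 26).

yrftl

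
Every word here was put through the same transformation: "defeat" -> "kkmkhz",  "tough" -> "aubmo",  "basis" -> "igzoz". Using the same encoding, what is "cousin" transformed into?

Shifts by position in defeat: pos 0: d→k (+7), pos 1: e→k (+6), pos 2: f→m (+7), pos 3: e→k (+6) — repeating every 2. The shifts repeat in a cycle of length 2: positions 0,1,… shift by +7, +6, then the pattern repeats.
On cousin: c+7=j, o+6=u, u+7=b, s+6=y, i+7=p, n+6=t.

jubypt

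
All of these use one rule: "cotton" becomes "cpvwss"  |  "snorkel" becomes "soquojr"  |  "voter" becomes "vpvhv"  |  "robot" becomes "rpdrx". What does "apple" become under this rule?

In cotton: c→c is +0, o→p is +1, t→v is +2, t→w is +3 — the shift increases by 1 each position. Letter i (0-indexed) is shifted by i+0, so successive shifts are 0, 1, 2, ….
For apple: a+0=a, p+1=q, p+2=r, l+3=o, e+4=i.

aqroi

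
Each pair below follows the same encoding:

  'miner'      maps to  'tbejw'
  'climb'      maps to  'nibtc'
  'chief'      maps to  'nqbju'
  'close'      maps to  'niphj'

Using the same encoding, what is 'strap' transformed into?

hswra

m(12)→t(19) and i(8)→b(1) fit y≡11x+17 (mod 26); the inverse of 11 mod 26 is 19. Each letter's alphabet position (a=0..z=25) is mapped through 11·x+17 mod 26 — an affine cipher.
On strap: s(18)→11·18+17≡7=h; t(19)→11·19+17≡18=s; r(17)→11·17+17≡22=w; a(0)→11·0+17≡17=r; p(15)→11·15+17≡0=a (all mod 26).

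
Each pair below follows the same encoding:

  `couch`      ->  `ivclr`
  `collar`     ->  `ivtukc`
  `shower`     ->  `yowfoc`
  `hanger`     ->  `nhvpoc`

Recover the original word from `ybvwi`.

In couch: c→i is +6, o→v is +7, u→c is +8, c→l is +9 — the shift increases by 1 each position. Each letter shifts forward by (position + 6), i.e. 6, 7, 8, … — the shift grows by one for each successive letter.
Decoding ybvwi: y−6=s, b−7=u, v−8=n, w−9=n, i−10=y.

sunny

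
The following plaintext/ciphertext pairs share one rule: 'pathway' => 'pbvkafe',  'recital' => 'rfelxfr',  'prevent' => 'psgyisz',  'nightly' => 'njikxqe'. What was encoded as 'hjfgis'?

hidden

In pathway: p→p is +0, a→b is +1, t→v is +2, h→k is +3 — the shift increases by 1 each position. The shift increases by 1 at each position, starting from +0: 0, 1, 2, ….
Reversing it on hjfgis: h−0=h, j−1=i, f−2=d, g−3=d, i−4=e, s−5=n.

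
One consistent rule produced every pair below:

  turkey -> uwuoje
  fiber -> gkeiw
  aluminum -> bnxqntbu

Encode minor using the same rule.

In turkey: t→u is +1, u→w is +2, r→u is +3, k→o is +4 — the shift increases by 1 each position. Letter i (0-indexed) is shifted by i+1, so successive shifts are 1, 2, 3, ….
Applying it to minor: m+1=n, i+2=k, n+3=q, o+4=s, r+5=w.

nkqsw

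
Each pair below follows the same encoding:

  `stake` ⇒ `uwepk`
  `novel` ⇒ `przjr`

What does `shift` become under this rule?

ukmkz

Letter i (0-indexed) is shifted by i+2, so successive shifts are 2, 3, 4, ….
Applying it to shift: s+2=u, h+3=k, i+4=m, f+5=k, t+6=z.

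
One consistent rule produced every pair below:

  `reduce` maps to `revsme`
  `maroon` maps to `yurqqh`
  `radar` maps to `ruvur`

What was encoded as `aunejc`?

r(17)→r(17) and e(4)→e(4) fit y≡9x+20 (mod 26); the inverse of 9 mod 26 is 3. Treating letters as 0–25, the rule is x ↦ 9x + 20 (mod 26).
Reversing it on aunejc: a(0)→3·(0−20)≡18=s; u(20)→3·(20−20)≡0=a; n(13)→3·(13−20)≡5=f; e(4)→3·(4−20)≡4=e; j(9)→3·(9−20)≡19=t; c(2)→3·(2−20)≡24=y (all mod 26).

safety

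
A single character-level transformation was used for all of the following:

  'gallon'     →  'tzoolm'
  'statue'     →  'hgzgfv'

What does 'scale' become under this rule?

Each pair mirrors across the alphabet (g↔t, a↔z, l↔o): positions sum to 25. Each letter is replaced by its mirror in the alphabet: a↔z, b↔y, c↔x, and so on (the Atbash cipher).
On scale: s↔h, c↔x, a↔z, l↔o, e↔v.

hxzov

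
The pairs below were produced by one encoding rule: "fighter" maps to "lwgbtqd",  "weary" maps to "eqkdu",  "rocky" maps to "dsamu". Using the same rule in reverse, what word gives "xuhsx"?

f(5)→l(11) and i(8)→w(22) fit y≡21x+10 (mod 26); the inverse of 21 mod 26 is 5. This is an affine cipher: with a=0,…,z=25, each position x becomes (21x+10) mod 26.
Decoding xuhsx: x(23)→5·(23−10)≡13=n; u(20)→5·(20−10)≡24=y; h(7)→5·(7−10)≡11=l; s(18)→5·(18−10)≡14=o; x(23)→5·(23−10)≡13=n (all mod 26).

nylon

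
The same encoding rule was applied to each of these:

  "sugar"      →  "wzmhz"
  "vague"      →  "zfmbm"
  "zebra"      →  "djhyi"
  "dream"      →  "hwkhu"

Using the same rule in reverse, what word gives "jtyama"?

foster

In sugar: s→w is +4, u→z is +5, g→m is +6, a→h is +7 — the shift increases by 1 each position. The shift increases by 1 at each position, starting from +4: 4, 5, 6, ….
Decoding jtyama: j−4=f, t−5=o, y−6=s, a−7=t, m−8=e, a−9=r.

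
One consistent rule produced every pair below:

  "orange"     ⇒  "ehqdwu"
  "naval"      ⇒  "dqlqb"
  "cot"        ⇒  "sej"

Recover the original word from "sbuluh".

clever

Compare letters: o→e is +16, r→h is +16, a→q is +16 — a constant shift. Every letter moves 16 places later in the alphabet, wrapping around z→a.
Decoding sbuluh: s−16=c, b−16=l, u−16=e, l−16=v, u−16=e, h−16=r.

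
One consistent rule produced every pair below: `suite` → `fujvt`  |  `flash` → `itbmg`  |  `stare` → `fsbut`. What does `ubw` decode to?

vat

Two steps: reverse the string, then apply a Caesar shift of +1.
Decoding ubw: shift back: u−1=t, b−1=a, w−1=v → tav; then reverse → vat.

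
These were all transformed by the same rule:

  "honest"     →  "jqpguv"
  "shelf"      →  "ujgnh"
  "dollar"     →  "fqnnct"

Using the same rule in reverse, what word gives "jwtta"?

hurry

Compare letters: h→j is +2, o→q is +2, n→p is +2 — a constant shift. This is a Caesar cipher with shift 2.
Reversing it on jwtta: j−2=h, w−2=u, t−2=r, t−2=r, a−2=y.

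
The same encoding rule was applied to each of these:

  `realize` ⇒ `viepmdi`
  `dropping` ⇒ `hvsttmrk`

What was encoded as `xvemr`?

train

Compare letters: r→v is +4, e→i is +4, a→e is +4 — a constant shift. Every letter moves 4 places later in the alphabet, wrapping around z→a.
Decoding xvemr: x−4=t, v−4=r, e−4=a, m−4=i, r−4=n.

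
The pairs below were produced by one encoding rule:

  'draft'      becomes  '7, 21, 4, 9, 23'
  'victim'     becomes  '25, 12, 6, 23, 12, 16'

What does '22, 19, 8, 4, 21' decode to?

d is letter #4 and maps to 7: an offset of 3. Each letter is replaced by its alphabet position (a=1..z=26) + 3.
Undoing it on 22, 19, 8, 4, 21: 22→(22−3)÷1=19=s, 19→(19−3)÷1=16=p, 8→(8−3)÷1=5=e, 4→(4−3)÷1=1=a, 21→(21−3)÷1=18=r.

spear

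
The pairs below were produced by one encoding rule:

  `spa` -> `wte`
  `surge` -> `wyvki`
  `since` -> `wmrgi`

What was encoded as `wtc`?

This is a Caesar cipher with shift 4.
Undoing it on wtc: w−4=s, t−4=p, c−4=y.

spy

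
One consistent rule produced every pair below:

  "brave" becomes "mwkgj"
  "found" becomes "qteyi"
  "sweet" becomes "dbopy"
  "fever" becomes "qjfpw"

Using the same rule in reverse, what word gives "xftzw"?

major

The shifts repeat in a cycle of length 3: positions 0,1,… shift by +11, +5, +10, then the pattern repeats.
Undoing it on xftzw: x−11=m, f−5=a, t−10=j, z−11=o, w−5=r.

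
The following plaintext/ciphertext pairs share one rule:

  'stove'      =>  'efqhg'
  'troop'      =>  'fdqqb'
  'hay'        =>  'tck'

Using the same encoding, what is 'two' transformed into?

fiq

The shift depends on letter class: consonant s→e is +12, but vowel o→q is +2. Two shifts are in play — +2 for a/e/i/o/u, +12 for every other letter.
Applying it to two: t(cons)+12=f, w(cons)+12=i, o(vowel)+2=q.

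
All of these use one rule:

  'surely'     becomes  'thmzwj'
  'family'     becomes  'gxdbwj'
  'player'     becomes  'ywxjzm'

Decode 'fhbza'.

s(18)→t(19) and u(20)→h(7) fit y≡7x+23 (mod 26); the inverse of 7 mod 26 is 15. Treating letters as 0–25, the rule is x ↦ 7x + 23 (mod 26).
Undoing it on fhbza: f(5)→15·(5−23)≡16=q; h(7)→15·(7−23)≡20=u; b(1)→15·(1−23)≡8=i; z(25)→15·(25−23)≡4=e; a(0)→15·(0−23)≡19=t (all mod 26).

quiet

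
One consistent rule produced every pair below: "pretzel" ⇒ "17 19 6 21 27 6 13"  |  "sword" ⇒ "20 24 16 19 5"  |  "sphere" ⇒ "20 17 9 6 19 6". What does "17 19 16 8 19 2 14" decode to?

program

The number is (letter's place in the alphabet, a=1) + 1.
Reversing it on 17 19 16 8 19 2 14: 17→(17−1)÷1=16=p, 19→(19−1)÷1=18=r, 16→(16−1)÷1=15=o, 8→(8−1)÷1=7=g, 19→(19−1)÷1=18=r, 2→(2−1)÷1=1=a, 14→(14−1)÷1=13=m.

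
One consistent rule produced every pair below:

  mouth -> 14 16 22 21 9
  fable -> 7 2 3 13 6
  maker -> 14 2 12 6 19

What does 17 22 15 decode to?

pun

Letters become their 1-based position plus 1 (so a→2, b→3, …).
Reversing it on 17 22 15: 17→(17−1)÷1=16=p, 22→(22−1)÷1=21=u, 15→(15−1)÷1=14=n.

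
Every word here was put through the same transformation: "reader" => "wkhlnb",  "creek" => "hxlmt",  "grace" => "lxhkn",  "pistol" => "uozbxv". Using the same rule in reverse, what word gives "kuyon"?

forge

Each letter shifts forward by (position + 5), i.e. 5, 6, 7, … — the shift grows by one for each successive letter.
Decoding kuyon: k−5=f, u−6=o, y−7=r, o−8=g, n−9=e.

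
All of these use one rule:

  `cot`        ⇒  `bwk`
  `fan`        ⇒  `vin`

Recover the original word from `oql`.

The output letters match the input read backwards, each shifted +8: cot reversed is toc. The word is reversed, then every letter is shifted forward by 8.
Reversing it on oql: shift back: o−8=g, q−8=i, l−8=d → gid; then reverse → dig.

dig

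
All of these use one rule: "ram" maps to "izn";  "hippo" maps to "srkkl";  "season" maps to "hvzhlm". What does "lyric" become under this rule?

Each pair mirrors across the alphabet (r↔i, a↔z, m↔n): positions sum to 25. This is the alphabet-reversal cipher (Atbash): a becomes z, b becomes y, etc.
For lyric: l↔o, y↔b, r↔i, i↔r, c↔x.

obirx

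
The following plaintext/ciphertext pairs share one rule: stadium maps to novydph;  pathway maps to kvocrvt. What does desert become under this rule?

Compare letters: s→n is +21, t→o is +21, a→v is +21 — a constant shift. It's a constant shift of +21 (ROT21).
For desert: d+21=y, e+21=z, s+21=n, e+21=z, r+21=m, t+21=o.

yznzmo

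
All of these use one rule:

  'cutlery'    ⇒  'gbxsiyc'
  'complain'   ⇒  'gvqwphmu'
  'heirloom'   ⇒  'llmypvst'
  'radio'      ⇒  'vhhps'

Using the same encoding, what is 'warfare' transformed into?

Shifts by position in cutlery: pos 0: c→g (+4), pos 1: u→b (+7), pos 2: t→x (+4), pos 3: l→s (+7) — repeating every 2. It's a Vigenère-style cipher with numeric key [4,7]: position i shifts by key[i mod 2].
For warfare: w+4=a, a+7=h, r+4=v, f+7=m, a+4=e, r+7=y, e+4=i.

ahvmeyi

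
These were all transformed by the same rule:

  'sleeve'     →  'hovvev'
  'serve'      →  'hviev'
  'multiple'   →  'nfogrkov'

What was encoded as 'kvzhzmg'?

Each pair mirrors across the alphabet (s↔h, l↔o, e↔v): positions sum to 25. Letters are reflected about the middle of the alphabet (position → 25−position): Atbash.
Decoding kvzhzmg: k↔p, v↔e, z↔a, h↔s, z↔a, m↔n, g↔t.

peasant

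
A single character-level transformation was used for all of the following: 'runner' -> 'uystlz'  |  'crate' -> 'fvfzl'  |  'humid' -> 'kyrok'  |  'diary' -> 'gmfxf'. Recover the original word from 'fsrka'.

comet

In runner: r→u is +3, u→y is +4, n→s is +5, n→t is +6 — the shift increases by 1 each position. Letter i (0-indexed) is shifted by i+3, so successive shifts are 3, 4, 5, ….
Decoding fsrka: f−3=c, s−4=o, r−5=m, k−6=e, a−7=t.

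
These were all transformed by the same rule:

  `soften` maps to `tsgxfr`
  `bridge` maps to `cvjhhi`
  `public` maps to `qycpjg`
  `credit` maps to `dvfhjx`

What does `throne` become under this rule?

ulssoi

Shifts by position in soften: pos 0: s→t (+1), pos 1: o→s (+4), pos 2: f→g (+1), pos 3: t→x (+4) — repeating every 2. The shifts repeat in a cycle of length 2: positions 0,1,… shift by +1, +4, then the pattern repeats.
For throne: t+1=u, h+4=l, r+1=s, o+4=s, n+1=o, e+4=i.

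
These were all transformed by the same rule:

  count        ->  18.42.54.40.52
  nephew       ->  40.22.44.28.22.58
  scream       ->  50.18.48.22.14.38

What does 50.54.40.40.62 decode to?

c(#3)→18 and o(#15)→42: differences scale by 2, so n = 2·pos + 12. With a=1..z=26, the number is 2·pos + 12.
Undoing it on 50.54.40.40.62: 50→(50−12)÷2=19=s, 54→(54−12)÷2=21=u, 40→(40−12)÷2=14=n, 40→(40−12)÷2=14=n, 62→(62−12)÷2=25=y.

sunny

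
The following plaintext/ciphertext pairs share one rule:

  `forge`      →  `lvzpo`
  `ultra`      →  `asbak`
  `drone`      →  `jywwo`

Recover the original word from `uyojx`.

organ

In forge: f→l is +6, o→v is +7, r→z is +8, g→p is +9 — the shift increases by 1 each position. Letter i (0-indexed) is shifted by i+6, so successive shifts are 6, 7, 8, ….
Reversing it on uyojx: u−6=o, y−7=r, o−8=g, j−9=a, x−10=n.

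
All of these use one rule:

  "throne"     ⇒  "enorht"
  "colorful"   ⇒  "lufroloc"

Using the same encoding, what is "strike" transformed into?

ekirts

The output letters match the input read backwards: throne reversed is enorht. The word is simply reversed.
On strike: reverse → ekirts.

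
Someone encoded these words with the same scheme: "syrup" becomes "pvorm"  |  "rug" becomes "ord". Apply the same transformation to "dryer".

aovbo

Compare letters: s→p is +23, y→v is +23, r→o is +23 — a constant shift. Each letter is shifted forward by 23 in the alphabet (a Caesar shift of +23).
On dryer: d+23=a, r+23=o, y+23=v, e+23=b, r+23=o.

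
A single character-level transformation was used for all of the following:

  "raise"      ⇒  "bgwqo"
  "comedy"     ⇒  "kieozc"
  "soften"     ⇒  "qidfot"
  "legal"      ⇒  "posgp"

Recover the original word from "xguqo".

r(17)→b(1) and a(0)→g(6) fit y≡15x+6 (mod 26); the inverse of 15 mod 26 is 7. Each letter's alphabet position (a=0..z=25) is mapped through 15·x+6 mod 26 — an affine cipher.
Reversing it on xguqo: x(23)→7·(23−6)≡15=p; g(6)→7·(6−6)≡0=a; u(20)→7·(20−6)≡20=u; q(16)→7·(16−6)≡18=s; o(14)→7·(14−6)≡4=e (all mod 26).

pause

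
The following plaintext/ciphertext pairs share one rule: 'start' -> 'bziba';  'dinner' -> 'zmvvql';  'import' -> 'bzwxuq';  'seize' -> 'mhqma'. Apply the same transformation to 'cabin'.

The output letters match the input read backwards, each shifted +8: start reversed is trats. Two steps: reverse the string, then apply a Caesar shift of +8.
For cabin: reverse → nibac; then shift: n+8=v, i+8=q, b+8=j, a+8=i, c+8=k.

vqjik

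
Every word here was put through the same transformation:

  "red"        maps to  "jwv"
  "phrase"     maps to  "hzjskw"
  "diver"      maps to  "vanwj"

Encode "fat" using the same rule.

xsl

Compare letters: r→j is +18, e→w is +18, d→v is +18 — a constant shift. This is a Caesar cipher with shift 18.
For fat: f+18=x, a+18=s, t+18=l.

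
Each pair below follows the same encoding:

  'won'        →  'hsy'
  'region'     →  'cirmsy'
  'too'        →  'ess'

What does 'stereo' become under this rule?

The shift depends on letter class: consonant w→h is +11, but vowel o→s is +4. The rule splits by letter class: vowels +4, consonants +11.
On stereo: s(cons)+11=d, t(cons)+11=e, e(vowel)+4=i, r(cons)+11=c, e(vowel)+4=i, o(vowel)+4=s.

deicis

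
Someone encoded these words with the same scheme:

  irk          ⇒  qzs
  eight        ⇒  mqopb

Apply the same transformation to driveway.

Compare letters: i→q is +8, r→z is +8, k→s is +8 — a constant shift. Every letter moves 8 places later in the alphabet, wrapping around z→a.
Applying it to driveway: d+8=l, r+8=z, i+8=q, v+8=d, e+8=m, w+8=e, a+8=i, y+8=g.

lzqdmeig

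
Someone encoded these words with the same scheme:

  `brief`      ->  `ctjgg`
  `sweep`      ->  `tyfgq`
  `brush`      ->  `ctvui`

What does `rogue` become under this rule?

sqhwf

Shifts by position in brief: pos 0: b→c (+1), pos 1: r→t (+2), pos 2: i→j (+1), pos 3: e→g (+2) — repeating every 2. The shifts repeat in a cycle of length 2: positions 0,1,… shift by +1, +2, then the pattern repeats.
Applying it to rogue: r+1=s, o+2=q, g+1=h, u+2=w, e+1=f.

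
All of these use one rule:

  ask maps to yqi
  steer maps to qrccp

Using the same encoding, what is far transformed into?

Compare letters: a→y is +24, s→q is +24, k→i is +24 — a constant shift. This is a Caesar cipher with shift 24.
Applying it to far: f+24=d, a+24=y, r+24=p.

dyp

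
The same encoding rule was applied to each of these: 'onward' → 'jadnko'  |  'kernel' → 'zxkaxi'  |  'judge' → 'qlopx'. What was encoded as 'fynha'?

chain

o(14)→j(9) and n(13)→a(0) fit y≡9x+13 (mod 26); the inverse of 9 mod 26 is 3. Each letter's alphabet position (a=0..z=25) is mapped through 9·x+13 mod 26 — an affine cipher.
Decoding fynha: f(5)→3·(5−13)≡2=c; y(24)→3·(24−13)≡7=h; n(13)→3·(13−13)≡0=a; h(7)→3·(7−13)≡8=i; a(0)→3·(0−13)≡13=n (all mod 26).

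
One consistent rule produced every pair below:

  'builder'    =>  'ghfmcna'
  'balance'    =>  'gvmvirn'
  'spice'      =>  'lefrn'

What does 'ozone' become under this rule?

tktin

b(1)→g(6) and u(20)→h(7) fit y≡11x+21 (mod 26); the inverse of 11 mod 26 is 19. Each letter's alphabet position (a=0..z=25) is mapped through 11·x+21 mod 26 — an affine cipher.
Applying it to ozone: o(14)→11·14+21≡19=t; z(25)→11·25+21≡10=k; o(14)→11·14+21≡19=t; n(13)→11·13+21≡8=i; e(4)→11·4+21≡13=n (all mod 26).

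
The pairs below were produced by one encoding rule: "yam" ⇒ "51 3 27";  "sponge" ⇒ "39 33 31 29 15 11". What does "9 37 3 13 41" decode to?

draft

y(#25)→51 and a(#1)→3: differences scale by 2, so n = 2·pos + 1. With a=1..z=26, the number is 2·pos + 1.
Reversing it on 9 37 3 13 41: 9→(9−1)÷2=4=d, 37→(37−1)÷2=18=r, 3→(3−1)÷2=1=a, 13→(13−1)÷2=6=f, 41→(41−1)÷2=20=t.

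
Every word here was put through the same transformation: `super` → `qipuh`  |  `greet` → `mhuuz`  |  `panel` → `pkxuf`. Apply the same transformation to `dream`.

lhuko

Each letter's alphabet position (a=0..z=25) is mapped through 9·x+10 mod 26 — an affine cipher.
Applying it to dream: d(3)→9·3+10≡11=l; r(17)→9·17+10≡7=h; e(4)→9·4+10≡20=u; a(0)→9·0+10≡10=k; m(12)→9·12+10≡14=o (all mod 26).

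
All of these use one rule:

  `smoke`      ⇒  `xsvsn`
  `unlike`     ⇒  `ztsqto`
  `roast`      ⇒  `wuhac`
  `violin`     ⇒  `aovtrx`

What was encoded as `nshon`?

image

In smoke: s→x is +5, m→s is +6, o→v is +7, k→s is +8 — the shift increases by 1 each position. Each letter shifts forward by (position + 5), i.e. 5, 6, 7, … — the shift grows by one for each successive letter.
Decoding nshon: n−5=i, s−6=m, h−7=a, o−8=g, n−9=e.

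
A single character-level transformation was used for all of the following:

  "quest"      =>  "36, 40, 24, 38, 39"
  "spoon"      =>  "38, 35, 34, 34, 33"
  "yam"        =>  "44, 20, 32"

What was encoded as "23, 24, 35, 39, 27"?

depth

q is letter #17 and maps to 36: an offset of 19. Letters become their 1-based position plus 19 (so a→20, b→21, …).
Undoing it on 23, 24, 35, 39, 27: 23→(23−19)÷1=4=d, 24→(24−19)÷1=5=e, 35→(35−19)÷1=16=p, 39→(39−19)÷1=20=t, 27→(27−19)÷1=8=h.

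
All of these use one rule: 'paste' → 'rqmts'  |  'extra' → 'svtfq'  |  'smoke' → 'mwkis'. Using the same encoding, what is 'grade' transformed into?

gfqls

Each letter's alphabet position (a=0..z=25) is mapped through 7·x+16 mod 26 — an affine cipher.
For grade: g(6)→7·6+16≡6=g; r(17)→7·17+16≡5=f; a(0)→7·0+16≡16=q; d(3)→7·3+16≡11=l; e(4)→7·4+16≡18=s (all mod 26).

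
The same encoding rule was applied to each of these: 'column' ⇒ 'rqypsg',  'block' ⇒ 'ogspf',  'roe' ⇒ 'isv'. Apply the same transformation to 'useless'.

wwipiwy

The word is reversed, then every letter is shifted forward by 4.
For useless: reverse → sselesu; then shift: s+4=w, s+4=w, e+4=i, l+4=p, e+4=i, s+4=w, u+4=y.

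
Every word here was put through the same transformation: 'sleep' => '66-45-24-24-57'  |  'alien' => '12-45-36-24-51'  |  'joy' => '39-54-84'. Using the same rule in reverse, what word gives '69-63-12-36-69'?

trait

s(#19)→66 and l(#12)→45: differences scale by 3, so n = 3·pos + 9. Each letter becomes 3×(its alphabet position, a=1..z=26) + 9.
Undoing it on 69-63-12-36-69: 69→(69−9)÷3=20=t, 63→(63−9)÷3=18=r, 12→(12−9)÷3=1=a, 36→(36−9)÷3=9=i, 69→(69−9)÷3=20=t.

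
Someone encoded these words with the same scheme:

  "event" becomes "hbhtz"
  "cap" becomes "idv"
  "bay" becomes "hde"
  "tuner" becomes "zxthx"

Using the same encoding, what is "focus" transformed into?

Vowels shift forward by 3 and consonants shift forward by 6.
For focus: f(cons)+6=l, o(vowel)+3=r, c(cons)+6=i, u(vowel)+3=x, s(cons)+6=y.

lrixy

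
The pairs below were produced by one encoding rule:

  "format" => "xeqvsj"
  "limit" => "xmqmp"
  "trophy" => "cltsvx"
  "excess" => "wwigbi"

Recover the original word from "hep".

The output letters match the input read backwards, each shifted +4: format reversed is tamrof. Read the word backwards and shift each letter +4.
Undoing it on hep: shift back: h−4=d, e−4=a, p−4=l → dal; then reverse → lad.

lad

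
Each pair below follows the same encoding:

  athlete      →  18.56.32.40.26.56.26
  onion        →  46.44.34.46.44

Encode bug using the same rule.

a(#1)→18 and t(#20)→56: differences scale by 2, so n = 2·pos + 16. The formula is n = 2×(alphabet index, a=1) + 16.
Applying it to bug: b=2→20, u=21→58, g=7→30.

20.58.30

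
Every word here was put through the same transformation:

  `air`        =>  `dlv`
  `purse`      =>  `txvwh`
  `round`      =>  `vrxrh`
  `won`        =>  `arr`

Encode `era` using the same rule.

The shift depends on letter class: consonant r→v is +4, but vowel a→d is +3. Vowels shift forward by 3 and consonants shift forward by 4.
For era: e(vowel)+3=h, r(cons)+4=v, a(vowel)+3=d.

hvd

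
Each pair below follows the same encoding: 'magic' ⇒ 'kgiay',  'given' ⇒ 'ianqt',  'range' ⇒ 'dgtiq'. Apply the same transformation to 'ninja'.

tatjg

m(12)→k(10) and a(0)→g(6) fit y≡9x+6 (mod 26); the inverse of 9 mod 26 is 3. Each letter's alphabet position (a=0..z=25) is mapped through 9·x+6 mod 26 — an affine cipher.
On ninja: n(13)→9·13+6≡19=t; i(8)→9·8+6≡0=a; n(13)→9·13+6≡19=t; j(9)→9·9+6≡9=j; a(0)→9·0+6≡6=g (all mod 26).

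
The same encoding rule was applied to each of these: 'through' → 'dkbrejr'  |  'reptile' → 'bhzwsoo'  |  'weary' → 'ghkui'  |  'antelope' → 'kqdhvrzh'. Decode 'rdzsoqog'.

happened

The shifts repeat in a cycle of length 2: positions 0,1,… shift by +10, +3, then the pattern repeats.
Reversing it on rdzsoqog: r−10=h, d−3=a, z−10=p, s−3=p, o−10=e, q−3=n, o−10=e, g−3=d.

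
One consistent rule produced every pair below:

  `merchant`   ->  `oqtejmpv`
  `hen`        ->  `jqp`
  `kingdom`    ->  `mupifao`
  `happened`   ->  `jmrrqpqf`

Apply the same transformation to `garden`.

The shift depends on letter class: consonant m→o is +2, but vowel e→q is +12. Vowels shift forward by 12 and consonants shift forward by 2.
For garden: g(cons)+2=i, a(vowel)+12=m, r(cons)+2=t, d(cons)+2=f, e(vowel)+12=q, n(cons)+2=p.

imtfqp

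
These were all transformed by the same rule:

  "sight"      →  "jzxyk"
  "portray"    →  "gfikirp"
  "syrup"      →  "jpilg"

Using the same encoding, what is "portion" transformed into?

Compare letters: s→j is +17, i→z is +17, g→x is +17 — a constant shift. Every letter moves 17 places later in the alphabet, wrapping around z→a.
On portion: p+17=g, o+17=f, r+17=i, t+17=k, i+17=z, o+17=f, n+17=e.

gfikzfe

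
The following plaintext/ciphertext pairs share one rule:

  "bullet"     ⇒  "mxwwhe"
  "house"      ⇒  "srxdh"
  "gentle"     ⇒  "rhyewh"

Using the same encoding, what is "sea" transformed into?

The shift depends on letter class: consonant b→m is +11, but vowel u→x is +3. The rule splits by letter class: vowels +3, consonants +11.
On sea: s(cons)+11=d, e(vowel)+3=h, a(vowel)+3=d.

dhd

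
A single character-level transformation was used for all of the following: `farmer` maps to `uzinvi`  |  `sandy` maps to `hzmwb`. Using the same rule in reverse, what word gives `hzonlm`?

Letters are reflected about the middle of the alphabet (position → 25−position): Atbash.
Undoing it on hzonlm: h↔s, z↔a, o↔l, n↔m, l↔o, m↔n.

salmon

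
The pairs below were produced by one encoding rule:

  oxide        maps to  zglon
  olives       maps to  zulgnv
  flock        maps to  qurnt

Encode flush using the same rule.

quxdq

Shifts by position in oxide: pos 0: o→z (+11), pos 1: x→g (+9), pos 2: i→l (+3), pos 3: d→o (+11), pos 4: e→n (+9) — repeating every 3. A repeating key of period 3 is used — shifts +11, +9, +3 over and over.
On flush: f+11=q, l+9=u, u+3=x, s+11=d, h+9=q.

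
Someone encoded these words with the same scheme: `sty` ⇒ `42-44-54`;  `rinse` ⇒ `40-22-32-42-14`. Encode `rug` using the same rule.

40-46-18

s(#19)→42 and t(#20)→44: differences scale by 2, so n = 2·pos + 4. Each letter becomes 2×(its alphabet position, a=1..z=26) + 4.
Applying it to rug: r=18→40, u=21→46, g=7→18.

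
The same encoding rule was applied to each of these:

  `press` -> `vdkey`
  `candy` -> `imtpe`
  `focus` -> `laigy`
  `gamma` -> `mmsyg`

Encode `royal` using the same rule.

Shifts by position in press: pos 0: p→v (+6), pos 1: r→d (+12), pos 2: e→k (+6), pos 3: s→e (+12) — repeating every 2. A repeating key of period 2 is used — shifts +6, +12 over and over.
For royal: r+6=x, o+12=a, y+6=e, a+12=m, l+6=r.

xaemr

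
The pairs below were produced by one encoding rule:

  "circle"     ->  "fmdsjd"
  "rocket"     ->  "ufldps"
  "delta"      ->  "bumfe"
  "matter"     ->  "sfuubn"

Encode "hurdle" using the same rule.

fmesvi

The output letters match the input read backwards, each shifted +1: circle reversed is elcric. Two steps: reverse the string, then apply a Caesar shift of +1.
For hurdle: reverse → eldruh; then shift: e+1=f, l+1=m, d+1=e, r+1=s, u+1=v, h+1=i.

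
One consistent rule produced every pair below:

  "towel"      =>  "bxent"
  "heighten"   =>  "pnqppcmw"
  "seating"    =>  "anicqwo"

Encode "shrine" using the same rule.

aqzrvn

Shifts by position in towel: pos 0: t→b (+8), pos 1: o→x (+9), pos 2: w→e (+8), pos 3: e→n (+9) — repeating every 2. A repeating key of period 2 is used — shifts +8, +9 over and over.
On shrine: s+8=a, h+9=q, r+8=z, i+9=r, n+8=v, e+9=n.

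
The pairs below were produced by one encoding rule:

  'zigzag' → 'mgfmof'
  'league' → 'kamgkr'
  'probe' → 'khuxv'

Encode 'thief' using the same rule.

lkonz

The output letters match the input read backwards, each shifted +6: zigzag reversed is gazgiz. Read the word backwards and shift each letter +6.
Applying it to thief: reverse → feiht; then shift: f+6=l, e+6=k, i+6=o, h+6=n, t+6=z.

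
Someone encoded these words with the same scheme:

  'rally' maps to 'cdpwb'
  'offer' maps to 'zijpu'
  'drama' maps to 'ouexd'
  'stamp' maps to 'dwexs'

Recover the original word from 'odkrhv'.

dagger

Shifts by position in rally: pos 0: r→c (+11), pos 1: a→d (+3), pos 2: l→p (+4), pos 3: l→w (+11), pos 4: y→b (+3) — repeating every 3. It's a Vigenère-style cipher with numeric key [11,3,4]: position i shifts by key[i mod 3].
Decoding odkrhv: o−11=d, d−3=a, k−4=g, r−11=g, h−3=e, v−4=r.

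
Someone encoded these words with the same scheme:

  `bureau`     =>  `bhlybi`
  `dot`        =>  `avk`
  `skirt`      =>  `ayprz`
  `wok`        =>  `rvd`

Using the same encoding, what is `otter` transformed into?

ylaav

The output letters match the input read backwards, each shifted +7: bureau reversed is uaerub. Read the word backwards and shift each letter +7.
On otter: reverse → retto; then shift: r+7=y, e+7=l, t+7=a, t+7=a, o+7=v.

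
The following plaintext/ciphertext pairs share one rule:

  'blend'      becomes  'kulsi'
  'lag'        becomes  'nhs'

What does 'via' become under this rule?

The output letters match the input read backwards, each shifted +7: blend reversed is dnelb. Read the word backwards and shift each letter +7.
Applying it to via: reverse → aiv; then shift: a+7=h, i+7=p, v+7=c.

hpc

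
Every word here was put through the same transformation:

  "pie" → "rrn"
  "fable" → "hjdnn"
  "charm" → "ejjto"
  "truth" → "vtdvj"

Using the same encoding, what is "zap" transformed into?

The shift depends on letter class: consonant p→r is +2, but vowel i→r is +9. Two shifts are in play — +9 for a/e/i/o/u, +2 for every other letter.
Applying it to zap: z(cons)+2=b, a(vowel)+9=j, p(cons)+2=r.

bjr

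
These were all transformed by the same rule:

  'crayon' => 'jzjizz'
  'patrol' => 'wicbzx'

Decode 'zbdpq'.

In crayon: c→j is +7, r→z is +8, a→j is +9, y→i is +10 — the shift increases by 1 each position. Letter i (0-indexed) is shifted by i+7, so successive shifts are 7, 8, 9, ….
Reversing it on zbdpq: z−7=s, b−8=t, d−9=u, p−10=f, q−11=f.

stuff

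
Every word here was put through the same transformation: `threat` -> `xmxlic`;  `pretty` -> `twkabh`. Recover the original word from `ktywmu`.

In threat: t→x is +4, h→m is +5, r→x is +6, e→l is +7 — the shift increases by 1 each position. Letter i (0-indexed) is shifted by i+4, so successive shifts are 4, 5, 6, ….
Decoding ktywmu: k−4=g, t−5=o, y−6=s, w−7=p, m−8=e, u−9=l.

gospel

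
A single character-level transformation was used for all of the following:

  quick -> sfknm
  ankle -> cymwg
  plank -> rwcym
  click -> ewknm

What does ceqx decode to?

Shifts by position in quick: pos 0: q→s (+2), pos 1: u→f (+11), pos 2: i→k (+2), pos 3: c→n (+11) — repeating every 2. The shifts repeat in a cycle of length 2: positions 0,1,… shift by +2, +11, then the pattern repeats.
Decoding ceqx: c−2=a, e−11=t, q−2=o, x−11=m.

atom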